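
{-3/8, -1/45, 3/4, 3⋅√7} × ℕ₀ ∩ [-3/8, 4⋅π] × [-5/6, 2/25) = {-3/8, -1/45, 3/4, 3⋅√7} × {0}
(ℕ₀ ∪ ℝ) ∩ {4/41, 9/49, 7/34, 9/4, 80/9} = {4/41, 9/49, 7/34, 9/4, 80/9}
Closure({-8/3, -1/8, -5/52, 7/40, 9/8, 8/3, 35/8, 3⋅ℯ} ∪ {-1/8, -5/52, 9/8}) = {-8/3, -1/8, -5/52, 7/40, 9/8, 8/3, 35/8, 3⋅ℯ}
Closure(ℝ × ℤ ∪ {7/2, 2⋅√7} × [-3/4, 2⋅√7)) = (ℝ × ℤ) ∪ ({7/2, 2⋅√7} × [-3/4, 2⋅√7])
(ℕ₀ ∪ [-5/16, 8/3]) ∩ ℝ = [-5/16, 8/3] ∪ ℕ₀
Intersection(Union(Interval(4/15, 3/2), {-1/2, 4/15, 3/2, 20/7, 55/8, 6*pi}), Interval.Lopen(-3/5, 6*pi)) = Union({-1/2, 20/7, 55/8, 6*pi}, Interval(4/15, 3/2))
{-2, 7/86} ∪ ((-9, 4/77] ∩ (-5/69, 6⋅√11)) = {-2, 7/86} ∪ (-5/69, 4/77]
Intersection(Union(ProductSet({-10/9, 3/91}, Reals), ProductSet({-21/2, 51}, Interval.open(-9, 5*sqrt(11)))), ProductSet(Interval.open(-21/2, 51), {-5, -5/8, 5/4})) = ProductSet({-10/9, 3/91}, {-5, -5/8, 5/4})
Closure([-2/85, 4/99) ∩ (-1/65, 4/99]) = [-1/65, 4/99]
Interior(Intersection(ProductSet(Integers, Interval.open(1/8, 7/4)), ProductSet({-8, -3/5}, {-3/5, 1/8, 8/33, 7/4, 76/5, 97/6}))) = EmptySet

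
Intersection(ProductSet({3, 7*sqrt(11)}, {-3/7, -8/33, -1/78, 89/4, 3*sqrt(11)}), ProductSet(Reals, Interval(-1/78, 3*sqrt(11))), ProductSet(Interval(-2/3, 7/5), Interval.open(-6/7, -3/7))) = EmptySet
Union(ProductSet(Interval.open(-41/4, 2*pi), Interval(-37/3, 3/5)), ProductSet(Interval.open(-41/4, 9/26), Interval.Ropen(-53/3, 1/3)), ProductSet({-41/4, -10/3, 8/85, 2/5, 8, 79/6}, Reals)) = Union(ProductSet({-41/4, -10/3, 8/85, 2/5, 8, 79/6}, Reals), ProductSet(Interval.open(-41/4, 9/26), Interval.Ropen(-53/3, 1/3)), ProductSet(Interval.open(-41/4, 2*pi), Interval(-37/3, 3/5)))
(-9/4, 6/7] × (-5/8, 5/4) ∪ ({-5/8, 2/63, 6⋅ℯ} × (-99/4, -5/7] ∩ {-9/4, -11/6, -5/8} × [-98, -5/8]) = ({-5/8} × (-99/4, -5/7]) ∪ ((-9/4, 6/7] × (-5/8, 5/4))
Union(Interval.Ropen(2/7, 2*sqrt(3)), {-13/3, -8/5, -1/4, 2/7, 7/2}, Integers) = Union({-13/3, -8/5, -1/4, 7/2}, Integers, Interval.Ropen(2/7, 2*sqrt(3)))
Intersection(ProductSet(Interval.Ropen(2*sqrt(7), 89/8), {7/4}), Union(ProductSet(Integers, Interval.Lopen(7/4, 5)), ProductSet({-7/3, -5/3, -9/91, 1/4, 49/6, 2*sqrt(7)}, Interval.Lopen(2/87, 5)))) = ProductSet({49/6, 2*sqrt(7)}, {7/4})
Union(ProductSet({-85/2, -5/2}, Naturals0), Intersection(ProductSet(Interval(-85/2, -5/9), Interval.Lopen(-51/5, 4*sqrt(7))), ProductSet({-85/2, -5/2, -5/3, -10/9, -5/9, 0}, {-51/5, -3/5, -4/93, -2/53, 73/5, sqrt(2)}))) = Union(ProductSet({-85/2, -5/2}, Naturals0), ProductSet({-85/2, -5/2, -5/3, -10/9, -5/9}, {-3/5, -4/93, -2/53, sqrt(2)}))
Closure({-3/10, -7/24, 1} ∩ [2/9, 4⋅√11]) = {1}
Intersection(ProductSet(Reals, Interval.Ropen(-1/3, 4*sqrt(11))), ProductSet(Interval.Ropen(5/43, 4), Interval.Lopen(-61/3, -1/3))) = ProductSet(Interval.Ropen(5/43, 4), {-1/3})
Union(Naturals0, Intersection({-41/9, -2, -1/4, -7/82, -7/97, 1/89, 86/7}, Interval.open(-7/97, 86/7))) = Union({1/89}, Naturals0)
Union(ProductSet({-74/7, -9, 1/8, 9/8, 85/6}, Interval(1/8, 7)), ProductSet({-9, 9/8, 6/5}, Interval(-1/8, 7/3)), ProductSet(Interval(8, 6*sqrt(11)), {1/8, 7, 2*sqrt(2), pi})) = Union(ProductSet({-9, 9/8, 6/5}, Interval(-1/8, 7/3)), ProductSet({-74/7, -9, 1/8, 9/8, 85/6}, Interval(1/8, 7)), ProductSet(Interval(8, 6*sqrt(11)), {1/8, 7, 2*sqrt(2), pi}))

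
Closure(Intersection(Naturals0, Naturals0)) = Naturals0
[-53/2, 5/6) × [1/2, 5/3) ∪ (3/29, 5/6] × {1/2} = ((3/29, 5/6] × {1/2}) ∪ ([-53/2, 5/6) × [1/2, 5/3))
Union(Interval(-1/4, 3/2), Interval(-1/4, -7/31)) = Interval(-1/4, 3/2)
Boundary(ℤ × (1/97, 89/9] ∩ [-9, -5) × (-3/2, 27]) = {-9, -8, -7, -6} × [1/97, 89/9]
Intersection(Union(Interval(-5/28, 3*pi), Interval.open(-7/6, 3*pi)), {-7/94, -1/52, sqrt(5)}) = {-7/94, -1/52, sqrt(5)}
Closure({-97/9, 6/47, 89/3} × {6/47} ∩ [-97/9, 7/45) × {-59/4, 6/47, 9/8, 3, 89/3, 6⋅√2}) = {-97/9, 6/47} × {6/47}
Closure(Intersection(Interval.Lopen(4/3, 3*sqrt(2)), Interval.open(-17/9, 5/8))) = EmptySet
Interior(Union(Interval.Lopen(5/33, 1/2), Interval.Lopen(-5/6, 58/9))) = Interval.open(-5/6, 58/9)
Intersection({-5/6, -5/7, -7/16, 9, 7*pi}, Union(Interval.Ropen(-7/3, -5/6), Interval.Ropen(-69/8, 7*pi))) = {-5/6, -5/7, -7/16, 9}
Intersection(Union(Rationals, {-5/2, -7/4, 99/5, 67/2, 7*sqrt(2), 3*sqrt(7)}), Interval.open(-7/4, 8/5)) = Intersection(Interval.open(-7/4, 8/5), Rationals)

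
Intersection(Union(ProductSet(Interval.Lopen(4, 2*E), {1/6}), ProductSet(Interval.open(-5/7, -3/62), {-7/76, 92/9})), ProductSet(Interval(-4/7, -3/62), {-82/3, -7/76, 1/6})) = ProductSet(Interval.Ropen(-4/7, -3/62), {-7/76})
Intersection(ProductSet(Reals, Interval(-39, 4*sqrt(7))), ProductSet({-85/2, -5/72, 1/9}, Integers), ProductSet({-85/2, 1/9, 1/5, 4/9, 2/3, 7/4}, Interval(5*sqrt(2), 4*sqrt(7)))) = ProductSet({-85/2, 1/9}, Range(8, 11, 1))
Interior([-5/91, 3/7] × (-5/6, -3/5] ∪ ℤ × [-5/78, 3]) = ((-5/91, 3/7) ∪ ((-5/91, 3/7) \ ℤ)) × (-5/6, -3/5)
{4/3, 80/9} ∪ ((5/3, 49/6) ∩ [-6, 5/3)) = {4/3, 80/9}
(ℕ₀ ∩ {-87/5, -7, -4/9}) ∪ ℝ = ℝ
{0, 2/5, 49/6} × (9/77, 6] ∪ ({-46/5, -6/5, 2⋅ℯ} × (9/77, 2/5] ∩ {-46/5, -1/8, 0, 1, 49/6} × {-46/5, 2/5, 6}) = ({-46/5} × {2/5}) ∪ ({0, 2/5, 49/6} × (9/77, 6])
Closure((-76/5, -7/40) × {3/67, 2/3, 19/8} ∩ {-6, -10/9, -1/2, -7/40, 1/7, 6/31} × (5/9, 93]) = {-6, -10/9, -1/2} × {2/3, 19/8}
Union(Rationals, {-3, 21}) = Rationals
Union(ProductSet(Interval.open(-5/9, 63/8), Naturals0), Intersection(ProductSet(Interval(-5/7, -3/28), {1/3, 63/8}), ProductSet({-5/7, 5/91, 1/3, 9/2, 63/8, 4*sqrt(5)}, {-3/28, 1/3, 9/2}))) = Union(ProductSet({-5/7}, {1/3}), ProductSet(Interval.open(-5/9, 63/8), Naturals0))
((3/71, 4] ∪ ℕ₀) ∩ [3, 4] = {3, 4} ∪ [3, 4]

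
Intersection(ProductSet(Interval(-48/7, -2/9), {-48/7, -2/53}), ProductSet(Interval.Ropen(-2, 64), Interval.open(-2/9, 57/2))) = ProductSet(Interval(-2, -2/9), {-2/53})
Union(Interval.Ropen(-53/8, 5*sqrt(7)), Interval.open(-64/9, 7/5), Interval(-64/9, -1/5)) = Interval.Ropen(-64/9, 5*sqrt(7))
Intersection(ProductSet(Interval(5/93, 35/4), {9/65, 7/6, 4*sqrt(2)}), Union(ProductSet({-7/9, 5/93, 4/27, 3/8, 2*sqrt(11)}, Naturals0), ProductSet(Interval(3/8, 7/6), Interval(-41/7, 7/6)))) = ProductSet(Interval(3/8, 7/6), {9/65, 7/6})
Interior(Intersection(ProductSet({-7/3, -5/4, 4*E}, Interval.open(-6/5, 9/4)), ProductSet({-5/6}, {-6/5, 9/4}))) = EmptySet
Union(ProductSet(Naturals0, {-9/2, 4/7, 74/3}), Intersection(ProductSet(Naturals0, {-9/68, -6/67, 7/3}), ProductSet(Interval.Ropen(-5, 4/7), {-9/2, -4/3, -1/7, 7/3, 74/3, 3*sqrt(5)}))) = Union(ProductSet(Naturals0, {-9/2, 4/7, 74/3}), ProductSet(Range(0, 1, 1), {7/3}))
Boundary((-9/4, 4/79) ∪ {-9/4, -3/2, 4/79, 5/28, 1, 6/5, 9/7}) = {-9/4, 4/79, 5/28, 1, 6/5, 9/7}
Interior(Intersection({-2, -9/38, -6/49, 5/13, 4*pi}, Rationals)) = EmptySet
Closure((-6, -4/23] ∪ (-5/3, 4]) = [-6, 4]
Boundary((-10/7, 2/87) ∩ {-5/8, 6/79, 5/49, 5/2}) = {-5/8}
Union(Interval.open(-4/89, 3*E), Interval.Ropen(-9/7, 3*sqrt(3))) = Interval.Ropen(-9/7, 3*E)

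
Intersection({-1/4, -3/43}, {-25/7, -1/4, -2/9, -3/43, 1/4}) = {-1/4, -3/43}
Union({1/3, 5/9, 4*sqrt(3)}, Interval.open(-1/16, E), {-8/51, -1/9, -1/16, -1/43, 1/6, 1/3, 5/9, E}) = Union({-8/51, -1/9, 4*sqrt(3)}, Interval(-1/16, E))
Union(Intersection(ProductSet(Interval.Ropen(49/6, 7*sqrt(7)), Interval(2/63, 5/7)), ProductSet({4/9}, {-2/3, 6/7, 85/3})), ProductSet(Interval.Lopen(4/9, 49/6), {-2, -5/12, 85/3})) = ProductSet(Interval.Lopen(4/9, 49/6), {-2, -5/12, 85/3})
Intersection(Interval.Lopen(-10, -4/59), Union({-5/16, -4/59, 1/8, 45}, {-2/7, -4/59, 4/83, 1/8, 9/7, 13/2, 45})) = {-5/16, -2/7, -4/59}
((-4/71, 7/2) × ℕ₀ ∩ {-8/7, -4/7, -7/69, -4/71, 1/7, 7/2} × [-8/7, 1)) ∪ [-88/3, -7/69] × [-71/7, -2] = ({1/7} × {0}) ∪ ([-88/3, -7/69] × [-71/7, -2])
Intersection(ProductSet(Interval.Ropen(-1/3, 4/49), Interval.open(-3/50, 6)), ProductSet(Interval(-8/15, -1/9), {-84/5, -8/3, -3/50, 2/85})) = ProductSet(Interval(-1/3, -1/9), {2/85})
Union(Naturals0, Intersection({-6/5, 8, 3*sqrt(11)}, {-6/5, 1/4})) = Union({-6/5}, Naturals0)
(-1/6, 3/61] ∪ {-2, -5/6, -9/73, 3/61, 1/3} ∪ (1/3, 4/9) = {-2, -5/6} ∪ (-1/6, 3/61] ∪ [1/3, 4/9)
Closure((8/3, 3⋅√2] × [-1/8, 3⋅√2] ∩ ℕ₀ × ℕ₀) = {3, 4} × {0, 1, …, 4}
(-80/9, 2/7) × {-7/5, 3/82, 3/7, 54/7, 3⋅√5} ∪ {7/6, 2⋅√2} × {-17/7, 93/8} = ({7/6, 2⋅√2} × {-17/7, 93/8}) ∪ ((-80/9, 2/7) × {-7/5, 3/82, 3/7, 54/7, 3⋅√5})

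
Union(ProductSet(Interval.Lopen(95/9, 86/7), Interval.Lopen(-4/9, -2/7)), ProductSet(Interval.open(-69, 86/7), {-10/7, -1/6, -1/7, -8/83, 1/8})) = Union(ProductSet(Interval.open(-69, 86/7), {-10/7, -1/6, -1/7, -8/83, 1/8}), ProductSet(Interval.Lopen(95/9, 86/7), Interval.Lopen(-4/9, -2/7)))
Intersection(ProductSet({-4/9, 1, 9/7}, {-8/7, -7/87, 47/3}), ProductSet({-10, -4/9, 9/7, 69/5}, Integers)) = EmptySet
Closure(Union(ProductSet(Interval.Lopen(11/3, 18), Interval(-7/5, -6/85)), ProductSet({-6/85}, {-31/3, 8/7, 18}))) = Union(ProductSet({-6/85}, {-31/3, 8/7, 18}), ProductSet(Interval(11/3, 18), Interval(-7/5, -6/85)))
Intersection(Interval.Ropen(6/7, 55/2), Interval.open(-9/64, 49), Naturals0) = Range(1, 28, 1)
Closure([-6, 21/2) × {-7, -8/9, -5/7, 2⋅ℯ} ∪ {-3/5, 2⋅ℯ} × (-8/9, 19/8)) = ({-3/5, 2⋅ℯ} × [-8/9, 19/8]) ∪ ([-6, 21/2] × {-7, -8/9, -5/7, 2⋅ℯ})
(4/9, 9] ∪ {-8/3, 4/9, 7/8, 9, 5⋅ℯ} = {-8/3, 5⋅ℯ} ∪ [4/9, 9]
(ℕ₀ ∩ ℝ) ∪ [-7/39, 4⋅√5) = [-7/39, 4⋅√5) ∪ ℕ₀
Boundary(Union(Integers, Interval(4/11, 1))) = Union(Complement(Integers, Interval.open(4/11, 1)), {4/11})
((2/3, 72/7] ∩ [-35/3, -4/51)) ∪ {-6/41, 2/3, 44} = {-6/41, 2/3, 44}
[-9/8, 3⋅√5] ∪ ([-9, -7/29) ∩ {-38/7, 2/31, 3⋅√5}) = {-38/7} ∪ [-9/8, 3⋅√5]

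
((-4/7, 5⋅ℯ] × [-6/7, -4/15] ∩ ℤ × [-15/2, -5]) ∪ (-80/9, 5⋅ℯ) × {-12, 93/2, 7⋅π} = (-80/9, 5⋅ℯ) × {-12, 93/2, 7⋅π}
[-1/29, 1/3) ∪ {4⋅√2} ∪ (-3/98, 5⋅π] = [-1/29, 5⋅π]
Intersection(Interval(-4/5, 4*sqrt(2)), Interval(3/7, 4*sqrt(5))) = Interval(3/7, 4*sqrt(2))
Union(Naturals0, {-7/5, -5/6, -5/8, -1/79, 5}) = Union({-7/5, -5/6, -5/8, -1/79}, Naturals0)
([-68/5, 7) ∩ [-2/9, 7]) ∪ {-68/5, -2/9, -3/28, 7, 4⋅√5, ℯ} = {-68/5, 4⋅√5} ∪ [-2/9, 7]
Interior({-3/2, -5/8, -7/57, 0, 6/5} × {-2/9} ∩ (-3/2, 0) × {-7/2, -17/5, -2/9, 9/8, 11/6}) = ∅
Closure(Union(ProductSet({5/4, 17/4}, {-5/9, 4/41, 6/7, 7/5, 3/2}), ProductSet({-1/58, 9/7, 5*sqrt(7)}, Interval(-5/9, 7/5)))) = Union(ProductSet({5/4, 17/4}, {-5/9, 4/41, 6/7, 7/5, 3/2}), ProductSet({-1/58, 9/7, 5*sqrt(7)}, Interval(-5/9, 7/5)))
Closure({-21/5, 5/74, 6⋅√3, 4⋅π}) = {-21/5, 5/74, 6⋅√3, 4⋅π}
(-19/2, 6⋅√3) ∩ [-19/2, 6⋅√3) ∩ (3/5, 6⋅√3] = (3/5, 6⋅√3)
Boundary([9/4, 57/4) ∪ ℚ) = (-∞, 9/4] ∪ [57/4, ∞)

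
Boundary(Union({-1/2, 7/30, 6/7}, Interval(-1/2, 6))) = {-1/2, 6}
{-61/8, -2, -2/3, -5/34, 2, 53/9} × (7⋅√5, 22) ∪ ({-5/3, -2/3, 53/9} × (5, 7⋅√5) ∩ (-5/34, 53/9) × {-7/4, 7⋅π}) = {-61/8, -2, -2/3, -5/34, 2, 53/9} × (7⋅√5, 22)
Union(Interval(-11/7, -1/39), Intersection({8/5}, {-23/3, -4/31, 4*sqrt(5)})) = Interval(-11/7, -1/39)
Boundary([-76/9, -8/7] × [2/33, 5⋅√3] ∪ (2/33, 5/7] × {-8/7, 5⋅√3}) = ({-76/9, -8/7} × [2/33, 5⋅√3]) ∪ ([-76/9, -8/7] × {2/33, 5⋅√3}) ∪ ([2/33, 5/7] × {-8/7, 5⋅√3})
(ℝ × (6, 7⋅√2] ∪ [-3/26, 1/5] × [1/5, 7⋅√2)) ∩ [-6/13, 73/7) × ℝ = ([-6/13, 73/7) × (6, 7⋅√2]) ∪ ([-3/26, 1/5] × [1/5, 7⋅√2))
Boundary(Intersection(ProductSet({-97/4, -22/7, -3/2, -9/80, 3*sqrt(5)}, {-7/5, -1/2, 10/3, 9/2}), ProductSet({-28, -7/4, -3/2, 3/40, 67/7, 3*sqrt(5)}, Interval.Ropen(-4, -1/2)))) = ProductSet({-3/2, 3*sqrt(5)}, {-7/5})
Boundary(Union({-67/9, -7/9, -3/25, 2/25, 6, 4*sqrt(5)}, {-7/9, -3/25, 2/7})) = {-67/9, -7/9, -3/25, 2/25, 2/7, 6, 4*sqrt(5)}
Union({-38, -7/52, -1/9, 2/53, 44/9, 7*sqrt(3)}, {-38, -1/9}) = {-38, -7/52, -1/9, 2/53, 44/9, 7*sqrt(3)}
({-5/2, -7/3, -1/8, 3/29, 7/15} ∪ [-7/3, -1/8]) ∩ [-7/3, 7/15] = [-7/3, -1/8] ∪ {3/29, 7/15}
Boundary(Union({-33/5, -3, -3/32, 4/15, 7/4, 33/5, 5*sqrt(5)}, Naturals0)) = Union({-33/5, -3, -3/32, 4/15, 7/4, 33/5, 5*sqrt(5)}, Naturals0)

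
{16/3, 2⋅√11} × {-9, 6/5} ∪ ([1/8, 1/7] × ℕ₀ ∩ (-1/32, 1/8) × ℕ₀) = {16/3, 2⋅√11} × {-9, 6/5}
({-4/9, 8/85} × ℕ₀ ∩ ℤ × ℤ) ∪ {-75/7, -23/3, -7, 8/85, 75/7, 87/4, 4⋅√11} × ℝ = {-75/7, -23/3, -7, 8/85, 75/7, 87/4, 4⋅√11} × ℝ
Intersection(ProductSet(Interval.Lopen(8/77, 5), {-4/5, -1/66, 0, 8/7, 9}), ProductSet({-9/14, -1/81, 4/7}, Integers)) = ProductSet({4/7}, {0, 9})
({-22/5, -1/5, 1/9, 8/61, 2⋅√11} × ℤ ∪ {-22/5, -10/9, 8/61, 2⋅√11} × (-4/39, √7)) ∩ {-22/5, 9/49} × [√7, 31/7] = {-22/5} × {3, 4}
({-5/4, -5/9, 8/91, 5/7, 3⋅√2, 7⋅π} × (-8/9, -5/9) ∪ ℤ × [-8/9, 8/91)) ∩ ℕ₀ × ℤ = ℕ₀ × {0}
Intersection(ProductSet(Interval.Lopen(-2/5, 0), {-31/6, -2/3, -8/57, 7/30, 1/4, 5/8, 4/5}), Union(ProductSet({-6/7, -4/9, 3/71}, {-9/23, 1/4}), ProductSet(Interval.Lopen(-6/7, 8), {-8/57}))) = ProductSet(Interval.Lopen(-2/5, 0), {-8/57})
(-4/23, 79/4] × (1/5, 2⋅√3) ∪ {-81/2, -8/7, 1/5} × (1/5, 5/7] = ({-81/2, -8/7, 1/5} × (1/5, 5/7]) ∪ ((-4/23, 79/4] × (1/5, 2⋅√3))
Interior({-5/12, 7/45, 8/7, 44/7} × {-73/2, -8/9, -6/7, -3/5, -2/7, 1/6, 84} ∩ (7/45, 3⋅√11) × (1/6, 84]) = ∅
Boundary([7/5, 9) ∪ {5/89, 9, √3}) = {5/89, 7/5, 9}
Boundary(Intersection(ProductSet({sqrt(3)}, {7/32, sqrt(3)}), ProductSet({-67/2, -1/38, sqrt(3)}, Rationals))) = ProductSet({sqrt(3)}, {7/32})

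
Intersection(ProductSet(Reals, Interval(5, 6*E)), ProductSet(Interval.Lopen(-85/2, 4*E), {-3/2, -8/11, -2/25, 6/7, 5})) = ProductSet(Interval.Lopen(-85/2, 4*E), {5})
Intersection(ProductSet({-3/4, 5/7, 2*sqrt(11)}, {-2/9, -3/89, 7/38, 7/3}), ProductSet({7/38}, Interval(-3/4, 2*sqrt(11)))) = EmptySet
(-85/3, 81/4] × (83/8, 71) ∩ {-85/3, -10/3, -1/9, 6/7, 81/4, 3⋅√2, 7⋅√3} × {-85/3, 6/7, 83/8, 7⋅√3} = {-10/3, -1/9, 6/7, 81/4, 3⋅√2, 7⋅√3} × {7⋅√3}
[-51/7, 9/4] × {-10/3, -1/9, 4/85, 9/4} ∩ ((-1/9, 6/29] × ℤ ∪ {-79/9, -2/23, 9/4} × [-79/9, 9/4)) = {-2/23, 9/4} × {-10/3, -1/9, 4/85}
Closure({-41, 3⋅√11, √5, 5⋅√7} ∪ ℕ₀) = {-41, 3⋅√11, √5, 5⋅√7} ∪ ℕ₀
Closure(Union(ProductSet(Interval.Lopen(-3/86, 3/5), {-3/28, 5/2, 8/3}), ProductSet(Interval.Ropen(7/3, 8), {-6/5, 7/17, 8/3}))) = Union(ProductSet(Interval(-3/86, 3/5), {-3/28, 5/2, 8/3}), ProductSet(Interval(7/3, 8), {-6/5, 7/17, 8/3}))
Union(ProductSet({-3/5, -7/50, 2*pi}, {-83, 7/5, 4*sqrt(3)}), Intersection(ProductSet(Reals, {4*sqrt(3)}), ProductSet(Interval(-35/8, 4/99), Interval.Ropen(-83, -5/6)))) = ProductSet({-3/5, -7/50, 2*pi}, {-83, 7/5, 4*sqrt(3)})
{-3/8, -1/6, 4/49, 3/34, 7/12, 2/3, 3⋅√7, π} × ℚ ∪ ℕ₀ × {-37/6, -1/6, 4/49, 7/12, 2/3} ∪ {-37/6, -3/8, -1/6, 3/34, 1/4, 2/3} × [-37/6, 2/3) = (ℕ₀ × {-37/6, -1/6, 4/49, 7/12, 2/3}) ∪ ({-37/6, -3/8, -1/6, 3/34, 1/4, 2/3} × [-37/6, 2/3)) ∪ ({-3/8, -1/6, 4/49, 3/34, 7/12, 2/3, 3⋅√7, π} × ℚ)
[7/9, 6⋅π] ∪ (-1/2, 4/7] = (-1/2, 4/7] ∪ [7/9, 6⋅π]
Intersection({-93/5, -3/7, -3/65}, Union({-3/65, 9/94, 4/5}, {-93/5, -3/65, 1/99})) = {-93/5, -3/65}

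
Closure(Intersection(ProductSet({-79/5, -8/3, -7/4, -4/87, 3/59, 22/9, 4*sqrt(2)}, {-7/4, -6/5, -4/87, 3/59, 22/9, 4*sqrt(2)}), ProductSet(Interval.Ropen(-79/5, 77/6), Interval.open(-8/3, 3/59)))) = ProductSet({-79/5, -8/3, -7/4, -4/87, 3/59, 22/9, 4*sqrt(2)}, {-7/4, -6/5, -4/87})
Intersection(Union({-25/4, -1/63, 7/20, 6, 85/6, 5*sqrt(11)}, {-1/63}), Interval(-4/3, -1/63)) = {-1/63}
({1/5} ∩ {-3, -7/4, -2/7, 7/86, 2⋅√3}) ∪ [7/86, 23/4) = [7/86, 23/4)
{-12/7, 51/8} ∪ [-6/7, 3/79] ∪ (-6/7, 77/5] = {-12/7} ∪ [-6/7, 77/5]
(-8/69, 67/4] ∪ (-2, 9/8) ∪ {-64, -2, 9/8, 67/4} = {-64} ∪ [-2, 67/4]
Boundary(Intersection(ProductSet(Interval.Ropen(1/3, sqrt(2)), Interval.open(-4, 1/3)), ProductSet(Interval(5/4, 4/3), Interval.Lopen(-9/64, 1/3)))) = Union(ProductSet({5/4, 4/3}, Interval(-9/64, 1/3)), ProductSet(Interval(5/4, 4/3), {-9/64, 1/3}))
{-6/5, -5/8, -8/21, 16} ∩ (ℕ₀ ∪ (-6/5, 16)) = {-5/8, -8/21, 16}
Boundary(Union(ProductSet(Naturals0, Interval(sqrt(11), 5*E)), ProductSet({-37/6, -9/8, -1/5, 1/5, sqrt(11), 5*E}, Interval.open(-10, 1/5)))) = Union(ProductSet({-37/6, -9/8, -1/5, 1/5, sqrt(11), 5*E}, Interval(-10, 1/5)), ProductSet(Naturals0, Interval(sqrt(11), 5*E)))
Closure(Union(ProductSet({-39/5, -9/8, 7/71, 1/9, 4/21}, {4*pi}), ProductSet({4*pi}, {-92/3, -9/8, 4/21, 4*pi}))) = Union(ProductSet({4*pi}, {-92/3, -9/8, 4/21, 4*pi}), ProductSet({-39/5, -9/8, 7/71, 1/9, 4/21}, {4*pi}))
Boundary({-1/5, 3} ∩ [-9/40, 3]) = {-1/5, 3}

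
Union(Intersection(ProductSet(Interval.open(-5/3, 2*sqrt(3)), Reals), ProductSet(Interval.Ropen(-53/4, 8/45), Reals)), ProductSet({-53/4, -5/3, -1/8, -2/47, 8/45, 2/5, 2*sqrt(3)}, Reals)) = ProductSet(Union({-53/4, 2/5, 2*sqrt(3)}, Interval(-5/3, 8/45)), Reals)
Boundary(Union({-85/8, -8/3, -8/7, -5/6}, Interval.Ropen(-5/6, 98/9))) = {-85/8, -8/3, -8/7, -5/6, 98/9}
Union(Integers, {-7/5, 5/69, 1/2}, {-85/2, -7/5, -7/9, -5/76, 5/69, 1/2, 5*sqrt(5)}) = Union({-85/2, -7/5, -7/9, -5/76, 5/69, 1/2, 5*sqrt(5)}, Integers)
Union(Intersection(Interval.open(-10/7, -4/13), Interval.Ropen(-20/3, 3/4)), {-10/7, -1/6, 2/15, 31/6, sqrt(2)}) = Union({-1/6, 2/15, 31/6, sqrt(2)}, Interval.Ropen(-10/7, -4/13))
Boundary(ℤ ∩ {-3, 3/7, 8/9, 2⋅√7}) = {-3}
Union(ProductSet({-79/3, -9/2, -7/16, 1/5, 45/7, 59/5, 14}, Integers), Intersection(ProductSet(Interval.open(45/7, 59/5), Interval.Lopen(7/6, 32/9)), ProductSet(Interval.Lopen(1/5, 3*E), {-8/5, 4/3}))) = Union(ProductSet({-79/3, -9/2, -7/16, 1/5, 45/7, 59/5, 14}, Integers), ProductSet(Interval.Lopen(45/7, 3*E), {4/3}))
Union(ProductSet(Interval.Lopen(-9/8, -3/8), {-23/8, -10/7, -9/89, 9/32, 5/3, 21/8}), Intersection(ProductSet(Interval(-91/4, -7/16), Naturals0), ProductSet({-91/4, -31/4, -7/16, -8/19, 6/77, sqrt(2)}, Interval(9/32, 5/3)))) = Union(ProductSet({-91/4, -31/4, -7/16}, Range(1, 2, 1)), ProductSet(Interval.Lopen(-9/8, -3/8), {-23/8, -10/7, -9/89, 9/32, 5/3, 21/8}))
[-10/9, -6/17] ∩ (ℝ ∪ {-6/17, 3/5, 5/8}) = [-10/9, -6/17]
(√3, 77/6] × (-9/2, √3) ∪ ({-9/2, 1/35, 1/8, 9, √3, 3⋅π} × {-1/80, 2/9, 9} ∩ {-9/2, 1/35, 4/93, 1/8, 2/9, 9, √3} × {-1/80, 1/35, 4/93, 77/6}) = ({-9/2, 1/35, 1/8, 9, √3} × {-1/80}) ∪ ((√3, 77/6] × (-9/2, √3))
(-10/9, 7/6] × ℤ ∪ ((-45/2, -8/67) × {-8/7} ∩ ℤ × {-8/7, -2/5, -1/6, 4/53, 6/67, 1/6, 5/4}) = ((-10/9, 7/6] × ℤ) ∪ ({-22, -21, …, -1} × {-8/7})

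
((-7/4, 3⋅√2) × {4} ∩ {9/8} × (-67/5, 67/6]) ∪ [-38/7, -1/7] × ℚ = ({9/8} × {4}) ∪ ([-38/7, -1/7] × ℚ)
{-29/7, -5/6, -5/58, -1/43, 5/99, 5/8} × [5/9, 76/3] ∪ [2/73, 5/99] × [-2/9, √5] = ({-29/7, -5/6, -5/58, -1/43, 5/99, 5/8} × [5/9, 76/3]) ∪ ([2/73, 5/99] × [-2/9, √5])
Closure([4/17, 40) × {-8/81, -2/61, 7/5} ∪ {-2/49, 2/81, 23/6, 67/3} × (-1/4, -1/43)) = ([4/17, 40] × {-8/81, -2/61, 7/5}) ∪ ({-2/49, 2/81, 23/6, 67/3} × [-1/4, -1/43])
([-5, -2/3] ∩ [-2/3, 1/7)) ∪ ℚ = ℚ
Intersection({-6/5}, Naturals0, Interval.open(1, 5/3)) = EmptySet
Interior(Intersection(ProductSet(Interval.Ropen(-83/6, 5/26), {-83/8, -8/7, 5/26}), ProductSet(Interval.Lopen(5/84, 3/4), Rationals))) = EmptySet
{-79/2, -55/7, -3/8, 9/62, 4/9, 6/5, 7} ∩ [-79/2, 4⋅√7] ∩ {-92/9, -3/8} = {-3/8}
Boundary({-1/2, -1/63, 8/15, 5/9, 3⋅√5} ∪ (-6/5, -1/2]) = {-6/5, -1/2, -1/63, 8/15, 5/9, 3⋅√5}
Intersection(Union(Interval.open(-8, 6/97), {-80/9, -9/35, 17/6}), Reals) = Union({-80/9, 17/6}, Interval.open(-8, 6/97))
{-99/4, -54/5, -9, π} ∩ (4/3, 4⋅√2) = {π}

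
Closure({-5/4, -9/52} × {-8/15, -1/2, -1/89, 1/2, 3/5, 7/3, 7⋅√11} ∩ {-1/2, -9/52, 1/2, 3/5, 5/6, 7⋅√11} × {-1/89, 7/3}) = {-9/52} × {-1/89, 7/3}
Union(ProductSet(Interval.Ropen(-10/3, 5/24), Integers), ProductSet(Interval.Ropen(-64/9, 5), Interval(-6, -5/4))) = Union(ProductSet(Interval.Ropen(-64/9, 5), Interval(-6, -5/4)), ProductSet(Interval.Ropen(-10/3, 5/24), Integers))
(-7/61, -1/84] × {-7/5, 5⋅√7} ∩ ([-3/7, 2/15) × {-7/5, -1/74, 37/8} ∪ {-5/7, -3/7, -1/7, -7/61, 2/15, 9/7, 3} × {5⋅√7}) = (-7/61, -1/84] × {-7/5}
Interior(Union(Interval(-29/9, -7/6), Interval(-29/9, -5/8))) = Interval.open(-29/9, -5/8)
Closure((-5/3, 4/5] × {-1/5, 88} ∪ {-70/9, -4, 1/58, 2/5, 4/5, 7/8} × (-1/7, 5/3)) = ([-5/3, 4/5] × {-1/5, 88}) ∪ ({-70/9, -4, 1/58, 2/5, 4/5, 7/8} × [-1/7, 5/3])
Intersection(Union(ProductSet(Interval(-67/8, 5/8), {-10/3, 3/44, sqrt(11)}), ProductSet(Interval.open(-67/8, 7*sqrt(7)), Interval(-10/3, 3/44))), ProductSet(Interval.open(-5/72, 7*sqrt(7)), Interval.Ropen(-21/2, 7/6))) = ProductSet(Interval.open(-5/72, 7*sqrt(7)), Interval(-10/3, 3/44))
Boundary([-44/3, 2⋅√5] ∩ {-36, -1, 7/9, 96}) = {-1, 7/9}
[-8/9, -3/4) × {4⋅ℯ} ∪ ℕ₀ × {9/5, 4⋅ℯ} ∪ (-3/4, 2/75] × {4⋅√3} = (ℕ₀ × {9/5, 4⋅ℯ}) ∪ ([-8/9, -3/4) × {4⋅ℯ}) ∪ ((-3/4, 2/75] × {4⋅√3})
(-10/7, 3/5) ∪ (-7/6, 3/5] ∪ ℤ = ℤ ∪ (-10/7, 3/5]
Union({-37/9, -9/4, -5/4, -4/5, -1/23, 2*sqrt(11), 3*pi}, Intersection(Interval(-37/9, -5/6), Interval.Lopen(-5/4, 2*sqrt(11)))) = Union({-37/9, -9/4, -4/5, -1/23, 2*sqrt(11), 3*pi}, Interval(-5/4, -5/6))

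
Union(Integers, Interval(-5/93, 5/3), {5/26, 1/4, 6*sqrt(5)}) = Union({6*sqrt(5)}, Integers, Interval(-5/93, 5/3))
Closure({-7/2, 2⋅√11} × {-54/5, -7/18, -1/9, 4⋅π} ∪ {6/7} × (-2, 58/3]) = ({6/7} × [-2, 58/3]) ∪ ({-7/2, 2⋅√11} × {-54/5, -7/18, -1/9, 4⋅π})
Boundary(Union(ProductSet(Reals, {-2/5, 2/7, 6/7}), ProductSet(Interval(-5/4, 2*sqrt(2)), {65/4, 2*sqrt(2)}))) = Union(ProductSet(Interval(-5/4, 2*sqrt(2)), {65/4, 2*sqrt(2)}), ProductSet(Reals, {-2/5, 2/7, 6/7}))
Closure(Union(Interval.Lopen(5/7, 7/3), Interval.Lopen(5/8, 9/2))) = Interval(5/8, 9/2)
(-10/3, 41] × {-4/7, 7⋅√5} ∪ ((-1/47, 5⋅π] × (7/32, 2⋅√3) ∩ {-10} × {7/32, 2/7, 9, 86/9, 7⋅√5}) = (-10/3, 41] × {-4/7, 7⋅√5}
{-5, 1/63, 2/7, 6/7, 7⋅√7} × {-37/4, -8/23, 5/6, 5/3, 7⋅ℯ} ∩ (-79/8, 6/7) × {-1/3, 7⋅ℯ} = {-5, 1/63, 2/7} × {7⋅ℯ}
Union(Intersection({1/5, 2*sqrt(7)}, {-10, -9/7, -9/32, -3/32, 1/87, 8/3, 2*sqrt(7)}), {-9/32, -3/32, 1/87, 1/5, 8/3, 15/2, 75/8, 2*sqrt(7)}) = {-9/32, -3/32, 1/87, 1/5, 8/3, 15/2, 75/8, 2*sqrt(7)}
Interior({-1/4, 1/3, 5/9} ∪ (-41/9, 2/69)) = (-41/9, 2/69)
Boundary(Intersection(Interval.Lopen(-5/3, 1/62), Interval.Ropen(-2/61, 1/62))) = {-2/61, 1/62}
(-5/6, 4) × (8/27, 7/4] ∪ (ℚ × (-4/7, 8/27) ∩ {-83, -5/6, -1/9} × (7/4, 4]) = (-5/6, 4) × (8/27, 7/4]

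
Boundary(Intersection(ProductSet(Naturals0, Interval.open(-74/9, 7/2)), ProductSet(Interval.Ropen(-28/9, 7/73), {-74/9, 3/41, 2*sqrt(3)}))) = ProductSet(Range(0, 1, 1), {3/41, 2*sqrt(3)})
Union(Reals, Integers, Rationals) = Reals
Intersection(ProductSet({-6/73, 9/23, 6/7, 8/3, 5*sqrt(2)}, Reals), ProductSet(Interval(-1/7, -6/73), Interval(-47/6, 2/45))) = ProductSet({-6/73}, Interval(-47/6, 2/45))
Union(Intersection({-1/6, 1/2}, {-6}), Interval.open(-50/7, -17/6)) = Interval.open(-50/7, -17/6)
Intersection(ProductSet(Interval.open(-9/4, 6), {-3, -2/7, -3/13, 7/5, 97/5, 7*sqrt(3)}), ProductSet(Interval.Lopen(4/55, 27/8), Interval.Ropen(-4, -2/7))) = ProductSet(Interval.Lopen(4/55, 27/8), {-3})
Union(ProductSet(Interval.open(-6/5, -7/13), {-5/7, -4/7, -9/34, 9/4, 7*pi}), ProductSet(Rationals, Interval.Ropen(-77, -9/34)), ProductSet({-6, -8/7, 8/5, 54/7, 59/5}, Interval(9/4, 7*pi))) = Union(ProductSet({-6, -8/7, 8/5, 54/7, 59/5}, Interval(9/4, 7*pi)), ProductSet(Interval.open(-6/5, -7/13), {-5/7, -4/7, -9/34, 9/4, 7*pi}), ProductSet(Rationals, Interval.Ropen(-77, -9/34)))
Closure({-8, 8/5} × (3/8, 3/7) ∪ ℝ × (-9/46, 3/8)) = (ℝ × [-9/46, 3/8]) ∪ ({-8, 8/5} × [3/8, 3/7])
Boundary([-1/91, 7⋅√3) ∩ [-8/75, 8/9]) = {-1/91, 8/9}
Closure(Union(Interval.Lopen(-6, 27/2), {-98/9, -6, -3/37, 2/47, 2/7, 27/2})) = Union({-98/9}, Interval(-6, 27/2))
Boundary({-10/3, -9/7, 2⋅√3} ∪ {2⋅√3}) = {-10/3, -9/7, 2⋅√3}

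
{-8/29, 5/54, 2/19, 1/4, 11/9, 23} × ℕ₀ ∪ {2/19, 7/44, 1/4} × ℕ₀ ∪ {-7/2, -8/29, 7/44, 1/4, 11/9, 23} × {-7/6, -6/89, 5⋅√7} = ({-8/29, 5/54, 2/19, 7/44, 1/4, 11/9, 23} × ℕ₀) ∪ ({-7/2, -8/29, 7/44, 1/4, 11/9, 23} × {-7/6, -6/89, 5⋅√7})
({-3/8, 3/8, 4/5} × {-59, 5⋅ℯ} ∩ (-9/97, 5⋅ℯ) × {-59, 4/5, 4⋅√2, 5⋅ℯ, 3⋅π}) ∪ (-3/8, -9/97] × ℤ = ((-3/8, -9/97] × ℤ) ∪ ({3/8, 4/5} × {-59, 5⋅ℯ})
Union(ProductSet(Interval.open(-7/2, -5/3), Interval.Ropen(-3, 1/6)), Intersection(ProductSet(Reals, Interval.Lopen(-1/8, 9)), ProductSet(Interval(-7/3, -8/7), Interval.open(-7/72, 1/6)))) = Union(ProductSet(Interval.open(-7/2, -5/3), Interval.Ropen(-3, 1/6)), ProductSet(Interval(-7/3, -8/7), Interval.open(-7/72, 1/6)))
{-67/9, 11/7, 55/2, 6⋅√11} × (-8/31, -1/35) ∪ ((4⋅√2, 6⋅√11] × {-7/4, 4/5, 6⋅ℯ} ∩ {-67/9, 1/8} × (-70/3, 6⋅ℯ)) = {-67/9, 11/7, 55/2, 6⋅√11} × (-8/31, -1/35)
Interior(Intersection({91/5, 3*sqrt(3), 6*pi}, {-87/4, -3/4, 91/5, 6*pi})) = EmptySet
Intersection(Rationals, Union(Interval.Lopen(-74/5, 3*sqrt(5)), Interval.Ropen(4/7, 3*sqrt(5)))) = Intersection(Interval.Lopen(-74/5, 3*sqrt(5)), Rationals)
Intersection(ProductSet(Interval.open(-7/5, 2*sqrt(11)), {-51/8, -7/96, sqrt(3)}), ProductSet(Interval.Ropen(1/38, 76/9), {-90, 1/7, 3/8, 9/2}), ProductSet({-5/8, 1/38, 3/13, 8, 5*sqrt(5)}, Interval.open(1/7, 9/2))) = EmptySet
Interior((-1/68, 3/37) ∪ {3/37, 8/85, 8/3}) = (-1/68, 3/37)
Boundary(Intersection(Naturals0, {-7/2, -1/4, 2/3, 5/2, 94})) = {94}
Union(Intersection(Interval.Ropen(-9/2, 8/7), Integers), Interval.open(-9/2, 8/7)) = Union(Interval.open(-9/2, 8/7), Range(-4, 2, 1))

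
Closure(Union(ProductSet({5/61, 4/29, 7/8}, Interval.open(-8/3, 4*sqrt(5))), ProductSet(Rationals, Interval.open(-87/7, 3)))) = Union(ProductSet({5/61, 4/29, 7/8}, Interval(-8/3, 4*sqrt(5))), ProductSet(Reals, Interval(-87/7, 3)))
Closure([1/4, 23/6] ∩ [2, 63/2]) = [2, 23/6]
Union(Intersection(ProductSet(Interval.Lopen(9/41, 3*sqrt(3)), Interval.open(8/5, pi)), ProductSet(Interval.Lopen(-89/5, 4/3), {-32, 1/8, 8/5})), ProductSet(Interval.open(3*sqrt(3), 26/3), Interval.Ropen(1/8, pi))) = ProductSet(Interval.open(3*sqrt(3), 26/3), Interval.Ropen(1/8, pi))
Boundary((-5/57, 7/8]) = {-5/57, 7/8}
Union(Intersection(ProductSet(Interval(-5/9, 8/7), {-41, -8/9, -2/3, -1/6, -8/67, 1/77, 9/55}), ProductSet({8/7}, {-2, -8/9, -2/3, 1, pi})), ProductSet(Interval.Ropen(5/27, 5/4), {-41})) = Union(ProductSet({8/7}, {-8/9, -2/3}), ProductSet(Interval.Ropen(5/27, 5/4), {-41}))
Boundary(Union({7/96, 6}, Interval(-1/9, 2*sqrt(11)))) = {-1/9, 2*sqrt(11)}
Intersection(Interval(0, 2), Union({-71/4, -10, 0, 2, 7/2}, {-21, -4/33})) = {0, 2}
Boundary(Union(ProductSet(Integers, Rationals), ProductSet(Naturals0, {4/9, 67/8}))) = ProductSet(Integers, Reals)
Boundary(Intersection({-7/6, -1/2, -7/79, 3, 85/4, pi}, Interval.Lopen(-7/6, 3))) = {-1/2, -7/79, 3}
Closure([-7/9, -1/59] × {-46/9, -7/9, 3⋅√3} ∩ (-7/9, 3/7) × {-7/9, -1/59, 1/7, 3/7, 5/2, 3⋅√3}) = [-7/9, -1/59] × {-7/9, 3⋅√3}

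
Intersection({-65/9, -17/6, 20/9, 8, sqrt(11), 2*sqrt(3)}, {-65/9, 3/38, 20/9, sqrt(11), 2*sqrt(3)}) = {-65/9, 20/9, sqrt(11), 2*sqrt(3)}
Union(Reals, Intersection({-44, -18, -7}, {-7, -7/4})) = Reals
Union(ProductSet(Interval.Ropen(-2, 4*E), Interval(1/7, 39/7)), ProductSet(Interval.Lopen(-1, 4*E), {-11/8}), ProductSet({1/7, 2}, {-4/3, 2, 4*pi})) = Union(ProductSet({1/7, 2}, {-4/3, 2, 4*pi}), ProductSet(Interval.Ropen(-2, 4*E), Interval(1/7, 39/7)), ProductSet(Interval.Lopen(-1, 4*E), {-11/8}))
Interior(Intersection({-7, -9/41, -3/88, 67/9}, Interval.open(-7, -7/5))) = EmptySet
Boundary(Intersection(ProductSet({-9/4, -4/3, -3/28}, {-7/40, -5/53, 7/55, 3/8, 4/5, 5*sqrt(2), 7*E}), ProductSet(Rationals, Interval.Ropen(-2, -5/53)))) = ProductSet({-9/4, -4/3, -3/28}, {-7/40})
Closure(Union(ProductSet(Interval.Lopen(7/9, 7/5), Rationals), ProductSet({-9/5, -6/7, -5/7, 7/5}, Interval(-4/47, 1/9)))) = Union(ProductSet({-9/5, -6/7, -5/7, 7/5}, Interval(-4/47, 1/9)), ProductSet(Interval(7/9, 7/5), Reals))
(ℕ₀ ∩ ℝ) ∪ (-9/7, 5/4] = (-9/7, 5/4] ∪ ℕ₀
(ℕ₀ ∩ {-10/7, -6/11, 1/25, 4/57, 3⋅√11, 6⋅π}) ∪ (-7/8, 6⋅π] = (-7/8, 6⋅π]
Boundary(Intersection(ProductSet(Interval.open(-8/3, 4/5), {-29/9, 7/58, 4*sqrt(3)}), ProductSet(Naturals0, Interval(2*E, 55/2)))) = ProductSet(Range(0, 1, 1), {4*sqrt(3)})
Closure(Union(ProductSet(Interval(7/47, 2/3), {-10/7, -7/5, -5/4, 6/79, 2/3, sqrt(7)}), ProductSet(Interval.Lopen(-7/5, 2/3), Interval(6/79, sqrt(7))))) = Union(ProductSet(Interval(-7/5, 2/3), Interval(6/79, sqrt(7))), ProductSet(Interval(7/47, 2/3), {-10/7, -7/5, -5/4, 6/79, 2/3, sqrt(7)}))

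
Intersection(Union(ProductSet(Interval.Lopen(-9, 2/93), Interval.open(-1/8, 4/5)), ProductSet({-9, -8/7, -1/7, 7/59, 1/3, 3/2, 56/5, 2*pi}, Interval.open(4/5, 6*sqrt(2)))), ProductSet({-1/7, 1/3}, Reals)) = Union(ProductSet({-1/7}, Interval.open(-1/8, 4/5)), ProductSet({-1/7, 1/3}, Interval.open(4/5, 6*sqrt(2))))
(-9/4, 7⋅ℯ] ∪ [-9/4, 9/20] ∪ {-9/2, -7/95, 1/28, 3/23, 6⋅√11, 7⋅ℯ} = {-9/2, 6⋅√11} ∪ [-9/4, 7⋅ℯ]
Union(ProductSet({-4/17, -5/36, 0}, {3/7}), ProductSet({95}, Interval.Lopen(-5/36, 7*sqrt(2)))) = Union(ProductSet({95}, Interval.Lopen(-5/36, 7*sqrt(2))), ProductSet({-4/17, -5/36, 0}, {3/7}))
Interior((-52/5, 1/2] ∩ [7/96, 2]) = (7/96, 1/2)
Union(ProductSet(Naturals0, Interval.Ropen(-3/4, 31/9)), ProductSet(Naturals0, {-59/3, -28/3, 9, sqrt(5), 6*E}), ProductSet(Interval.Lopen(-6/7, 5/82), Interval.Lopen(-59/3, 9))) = Union(ProductSet(Interval.Lopen(-6/7, 5/82), Interval.Lopen(-59/3, 9)), ProductSet(Naturals0, Union({-59/3, -28/3, 9, 6*E}, Interval.Ropen(-3/4, 31/9))))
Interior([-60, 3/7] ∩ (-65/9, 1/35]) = (-65/9, 1/35)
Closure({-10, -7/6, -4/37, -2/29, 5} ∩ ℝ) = {-10, -7/6, -4/37, -2/29, 5}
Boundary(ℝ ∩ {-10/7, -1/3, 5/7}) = {-10/7, -1/3, 5/7}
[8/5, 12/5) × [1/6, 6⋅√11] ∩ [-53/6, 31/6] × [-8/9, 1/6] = [8/5, 12/5) × {1/6}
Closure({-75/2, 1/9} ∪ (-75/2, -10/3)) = [-75/2, -10/3] ∪ {1/9}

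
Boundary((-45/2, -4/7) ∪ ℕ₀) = {-45/2, -4/7} ∪ (ℕ₀ \ (-45/2, -4/7))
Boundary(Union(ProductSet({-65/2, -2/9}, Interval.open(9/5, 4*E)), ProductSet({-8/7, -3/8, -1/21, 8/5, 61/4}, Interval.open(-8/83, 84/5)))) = Union(ProductSet({-65/2, -2/9}, Interval(9/5, 4*E)), ProductSet({-8/7, -3/8, -1/21, 8/5, 61/4}, Interval(-8/83, 84/5)))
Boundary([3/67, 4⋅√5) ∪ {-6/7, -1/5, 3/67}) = {-6/7, -1/5, 3/67, 4⋅√5}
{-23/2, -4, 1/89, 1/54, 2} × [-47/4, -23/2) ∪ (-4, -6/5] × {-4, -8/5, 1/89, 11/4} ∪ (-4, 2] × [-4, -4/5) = ((-4, -6/5] × {-4, -8/5, 1/89, 11/4}) ∪ ((-4, 2] × [-4, -4/5)) ∪ ({-23/2, -4, 1/89, 1/54, 2} × [-47/4, -23/2))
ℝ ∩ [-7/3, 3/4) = [-7/3, 3/4)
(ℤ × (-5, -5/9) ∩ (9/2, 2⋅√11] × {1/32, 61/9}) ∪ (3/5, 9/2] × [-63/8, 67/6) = (3/5, 9/2] × [-63/8, 67/6)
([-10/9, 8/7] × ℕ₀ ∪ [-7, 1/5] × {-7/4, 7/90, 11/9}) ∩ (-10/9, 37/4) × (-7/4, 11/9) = ((-10/9, 1/5] × {7/90}) ∪ ((-10/9, 8/7] × {0, 1})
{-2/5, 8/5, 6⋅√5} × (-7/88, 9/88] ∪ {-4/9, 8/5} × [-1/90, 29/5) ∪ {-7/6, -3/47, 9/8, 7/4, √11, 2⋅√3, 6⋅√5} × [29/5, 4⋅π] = ({-4/9, 8/5} × [-1/90, 29/5)) ∪ ({-2/5, 8/5, 6⋅√5} × (-7/88, 9/88]) ∪ ({-7/6, -3/47, 9/8, 7/4, √11, 2⋅√3, 6⋅√5} × [29/5, 4⋅π])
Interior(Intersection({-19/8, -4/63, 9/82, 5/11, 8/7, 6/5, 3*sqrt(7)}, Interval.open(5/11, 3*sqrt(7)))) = EmptySet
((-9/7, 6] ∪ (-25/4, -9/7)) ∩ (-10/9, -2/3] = (-10/9, -2/3]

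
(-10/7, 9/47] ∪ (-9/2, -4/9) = (-9/2, 9/47]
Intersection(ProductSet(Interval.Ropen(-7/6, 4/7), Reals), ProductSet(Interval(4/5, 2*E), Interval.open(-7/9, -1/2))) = EmptySet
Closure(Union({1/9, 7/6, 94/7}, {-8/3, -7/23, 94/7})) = {-8/3, -7/23, 1/9, 7/6, 94/7}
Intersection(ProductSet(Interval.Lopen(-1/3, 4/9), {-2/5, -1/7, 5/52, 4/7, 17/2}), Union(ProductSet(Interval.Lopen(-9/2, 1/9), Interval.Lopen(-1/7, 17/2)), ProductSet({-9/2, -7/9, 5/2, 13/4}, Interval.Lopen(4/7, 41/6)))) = ProductSet(Interval.Lopen(-1/3, 1/9), {5/52, 4/7, 17/2})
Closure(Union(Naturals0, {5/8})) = Union({5/8}, Naturals0)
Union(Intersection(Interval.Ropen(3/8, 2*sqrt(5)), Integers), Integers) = Integers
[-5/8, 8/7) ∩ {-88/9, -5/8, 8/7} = {-5/8}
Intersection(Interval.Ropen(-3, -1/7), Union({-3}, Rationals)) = Intersection(Interval.Ropen(-3, -1/7), Rationals)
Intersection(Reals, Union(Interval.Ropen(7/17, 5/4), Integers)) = Union(Integers, Interval.Ropen(7/17, 5/4))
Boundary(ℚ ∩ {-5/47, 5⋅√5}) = {-5/47}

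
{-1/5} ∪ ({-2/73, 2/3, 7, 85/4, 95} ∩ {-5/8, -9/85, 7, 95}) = {-1/5, 7, 95}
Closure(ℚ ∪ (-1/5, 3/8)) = ℚ ∪ (-∞, ∞)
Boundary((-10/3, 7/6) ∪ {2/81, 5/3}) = {-10/3, 7/6, 5/3}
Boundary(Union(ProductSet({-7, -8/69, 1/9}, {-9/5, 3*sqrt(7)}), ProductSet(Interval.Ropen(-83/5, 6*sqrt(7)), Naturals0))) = Union(ProductSet({-7, -8/69, 1/9}, {-9/5, 3*sqrt(7)}), ProductSet(Interval(-83/5, 6*sqrt(7)), Naturals0))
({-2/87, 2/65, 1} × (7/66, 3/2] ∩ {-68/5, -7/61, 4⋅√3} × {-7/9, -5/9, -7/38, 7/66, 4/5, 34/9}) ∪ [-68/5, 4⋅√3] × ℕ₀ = [-68/5, 4⋅√3] × ℕ₀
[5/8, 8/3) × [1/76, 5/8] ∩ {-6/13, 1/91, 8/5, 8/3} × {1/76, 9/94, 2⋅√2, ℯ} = {8/5} × {1/76, 9/94}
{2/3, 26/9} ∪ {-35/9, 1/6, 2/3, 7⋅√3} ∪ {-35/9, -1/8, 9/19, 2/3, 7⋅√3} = {-35/9, -1/8, 1/6, 9/19, 2/3, 26/9, 7⋅√3}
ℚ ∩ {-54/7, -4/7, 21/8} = {-54/7, -4/7, 21/8}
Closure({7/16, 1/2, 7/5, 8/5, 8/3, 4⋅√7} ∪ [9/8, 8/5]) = {7/16, 1/2, 8/3, 4⋅√7} ∪ [9/8, 8/5]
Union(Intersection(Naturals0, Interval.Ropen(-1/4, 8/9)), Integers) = Integers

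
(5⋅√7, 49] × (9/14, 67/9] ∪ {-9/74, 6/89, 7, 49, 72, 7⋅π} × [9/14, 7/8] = ({-9/74, 6/89, 7, 49, 72, 7⋅π} × [9/14, 7/8]) ∪ ((5⋅√7, 49] × (9/14, 67/9])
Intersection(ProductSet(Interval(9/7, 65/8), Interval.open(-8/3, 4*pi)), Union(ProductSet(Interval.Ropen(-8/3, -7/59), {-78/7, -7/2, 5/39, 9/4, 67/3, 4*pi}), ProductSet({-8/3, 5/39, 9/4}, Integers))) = ProductSet({9/4}, Range(-2, 13, 1))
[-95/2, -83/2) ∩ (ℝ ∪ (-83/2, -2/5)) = [-95/2, -83/2)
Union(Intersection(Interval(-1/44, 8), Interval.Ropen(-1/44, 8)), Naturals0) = Union(Interval(-1/44, 8), Naturals0)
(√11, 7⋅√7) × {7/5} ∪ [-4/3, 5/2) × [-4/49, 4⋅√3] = ((√11, 7⋅√7) × {7/5}) ∪ ([-4/3, 5/2) × [-4/49, 4⋅√3])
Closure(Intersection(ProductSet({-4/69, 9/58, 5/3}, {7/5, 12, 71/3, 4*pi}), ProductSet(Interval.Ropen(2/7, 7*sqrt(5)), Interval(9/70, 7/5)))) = ProductSet({5/3}, {7/5})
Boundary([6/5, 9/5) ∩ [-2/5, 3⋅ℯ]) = {6/5, 9/5}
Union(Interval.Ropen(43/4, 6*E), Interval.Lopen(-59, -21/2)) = Union(Interval.Lopen(-59, -21/2), Interval.Ropen(43/4, 6*E))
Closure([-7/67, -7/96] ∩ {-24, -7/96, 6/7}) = {-7/96}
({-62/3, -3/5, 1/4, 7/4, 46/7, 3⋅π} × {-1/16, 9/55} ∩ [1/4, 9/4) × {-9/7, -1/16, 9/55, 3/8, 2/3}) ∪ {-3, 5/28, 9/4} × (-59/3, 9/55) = ({1/4, 7/4} × {-1/16, 9/55}) ∪ ({-3, 5/28, 9/4} × (-59/3, 9/55))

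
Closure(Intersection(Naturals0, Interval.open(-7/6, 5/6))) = Range(0, 1, 1)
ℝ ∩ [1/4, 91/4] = [1/4, 91/4]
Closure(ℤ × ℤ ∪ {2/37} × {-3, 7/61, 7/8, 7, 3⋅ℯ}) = (ℤ × ℤ) ∪ ({2/37} × {-3, 7/61, 7/8, 7, 3⋅ℯ})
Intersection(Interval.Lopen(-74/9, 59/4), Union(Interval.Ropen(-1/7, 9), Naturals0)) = Union(Interval(-1/7, 9), Range(0, 15, 1))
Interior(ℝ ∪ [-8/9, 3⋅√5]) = (-∞, ∞)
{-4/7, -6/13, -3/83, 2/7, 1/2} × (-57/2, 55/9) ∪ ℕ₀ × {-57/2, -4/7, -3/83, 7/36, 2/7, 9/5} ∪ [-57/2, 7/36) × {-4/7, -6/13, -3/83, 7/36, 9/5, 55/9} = (ℕ₀ × {-57/2, -4/7, -3/83, 7/36, 2/7, 9/5}) ∪ ({-4/7, -6/13, -3/83, 2/7, 1/2} × (-57/2, 55/9)) ∪ ([-57/2, 7/36) × {-4/7, -6/13, -3/83, 7/36, 9/5, 55/9})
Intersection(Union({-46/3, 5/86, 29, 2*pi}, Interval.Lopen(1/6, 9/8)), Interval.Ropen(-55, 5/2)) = Union({-46/3, 5/86}, Interval.Lopen(1/6, 9/8))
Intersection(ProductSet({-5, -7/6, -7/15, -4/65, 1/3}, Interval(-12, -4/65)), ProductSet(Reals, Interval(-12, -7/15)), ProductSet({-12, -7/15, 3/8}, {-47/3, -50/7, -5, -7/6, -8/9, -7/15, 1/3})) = ProductSet({-7/15}, {-50/7, -5, -7/6, -8/9, -7/15})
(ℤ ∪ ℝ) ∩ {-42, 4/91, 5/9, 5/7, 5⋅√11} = {-42, 4/91, 5/9, 5/7, 5⋅√11}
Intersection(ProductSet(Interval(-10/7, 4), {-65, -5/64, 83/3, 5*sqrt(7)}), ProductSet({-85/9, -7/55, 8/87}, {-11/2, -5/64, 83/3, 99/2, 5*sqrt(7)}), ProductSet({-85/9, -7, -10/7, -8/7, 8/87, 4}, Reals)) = ProductSet({8/87}, {-5/64, 83/3, 5*sqrt(7)})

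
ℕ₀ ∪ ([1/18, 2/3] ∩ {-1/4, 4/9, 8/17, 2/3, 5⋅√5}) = ℕ₀ ∪ {4/9, 8/17, 2/3}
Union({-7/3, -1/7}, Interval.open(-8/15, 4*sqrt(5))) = Union({-7/3}, Interval.open(-8/15, 4*sqrt(5)))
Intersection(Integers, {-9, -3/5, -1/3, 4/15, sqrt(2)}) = {-9}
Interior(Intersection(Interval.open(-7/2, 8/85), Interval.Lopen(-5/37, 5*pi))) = Interval.open(-5/37, 8/85)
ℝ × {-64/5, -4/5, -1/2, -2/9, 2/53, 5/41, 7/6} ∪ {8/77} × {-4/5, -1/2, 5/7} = ({8/77} × {-4/5, -1/2, 5/7}) ∪ (ℝ × {-64/5, -4/5, -1/2, -2/9, 2/53, 5/41, 7/6})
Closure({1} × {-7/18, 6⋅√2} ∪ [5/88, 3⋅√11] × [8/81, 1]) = ({1} × {-7/18, 6⋅√2}) ∪ ([5/88, 3⋅√11] × [8/81, 1])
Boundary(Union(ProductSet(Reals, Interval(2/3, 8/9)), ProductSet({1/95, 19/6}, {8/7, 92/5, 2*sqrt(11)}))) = Union(ProductSet({1/95, 19/6}, {8/7, 92/5, 2*sqrt(11)}), ProductSet(Reals, {2/3, 8/9}))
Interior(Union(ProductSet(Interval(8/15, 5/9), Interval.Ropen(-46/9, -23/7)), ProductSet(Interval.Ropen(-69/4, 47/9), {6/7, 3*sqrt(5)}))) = ProductSet(Interval.open(8/15, 5/9), Interval.open(-46/9, -23/7))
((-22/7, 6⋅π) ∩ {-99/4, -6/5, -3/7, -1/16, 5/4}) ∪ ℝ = ℝ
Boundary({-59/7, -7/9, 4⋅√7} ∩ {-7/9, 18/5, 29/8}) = {-7/9}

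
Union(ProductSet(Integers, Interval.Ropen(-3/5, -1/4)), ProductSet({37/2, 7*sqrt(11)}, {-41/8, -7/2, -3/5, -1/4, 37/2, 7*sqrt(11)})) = Union(ProductSet({37/2, 7*sqrt(11)}, {-41/8, -7/2, -3/5, -1/4, 37/2, 7*sqrt(11)}), ProductSet(Integers, Interval.Ropen(-3/5, -1/4)))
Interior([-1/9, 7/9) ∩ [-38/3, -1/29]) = (-1/9, -1/29)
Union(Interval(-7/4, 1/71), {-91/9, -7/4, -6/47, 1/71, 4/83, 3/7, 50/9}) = Union({-91/9, 4/83, 3/7, 50/9}, Interval(-7/4, 1/71))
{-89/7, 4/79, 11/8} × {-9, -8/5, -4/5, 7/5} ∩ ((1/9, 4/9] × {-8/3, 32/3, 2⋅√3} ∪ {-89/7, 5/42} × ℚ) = {-89/7} × {-9, -8/5, -4/5, 7/5}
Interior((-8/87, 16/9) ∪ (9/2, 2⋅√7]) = (-8/87, 16/9) ∪ (9/2, 2⋅√7)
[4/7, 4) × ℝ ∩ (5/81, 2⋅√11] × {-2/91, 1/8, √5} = [4/7, 4) × {-2/91, 1/8, √5}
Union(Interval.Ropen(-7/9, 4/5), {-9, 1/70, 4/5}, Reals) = Interval(-oo, oo)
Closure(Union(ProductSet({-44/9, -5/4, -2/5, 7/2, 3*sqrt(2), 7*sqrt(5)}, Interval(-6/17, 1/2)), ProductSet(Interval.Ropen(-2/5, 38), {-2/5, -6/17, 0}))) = Union(ProductSet({-44/9, -5/4, -2/5, 7/2, 3*sqrt(2), 7*sqrt(5)}, Interval(-6/17, 1/2)), ProductSet(Interval(-2/5, 38), {-2/5, -6/17, 0}))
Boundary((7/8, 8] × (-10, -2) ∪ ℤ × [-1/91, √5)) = ({7/8, 8} × [-10, -2]) ∪ (ℤ × [-1/91, √5]) ∪ ([7/8, 8] × {-10, -2})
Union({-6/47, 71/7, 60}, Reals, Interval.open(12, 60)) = Interval(-oo, oo)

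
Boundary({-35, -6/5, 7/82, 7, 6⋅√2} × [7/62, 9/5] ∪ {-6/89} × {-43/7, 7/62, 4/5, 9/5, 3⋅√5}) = ({-6/89} × {-43/7, 7/62, 4/5, 9/5, 3⋅√5}) ∪ ({-35, -6/5, 7/82, 7, 6⋅√2} × [7/62, 9/5])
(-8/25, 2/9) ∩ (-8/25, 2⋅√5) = (-8/25, 2/9)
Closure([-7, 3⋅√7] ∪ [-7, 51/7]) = [-7, 3⋅√7]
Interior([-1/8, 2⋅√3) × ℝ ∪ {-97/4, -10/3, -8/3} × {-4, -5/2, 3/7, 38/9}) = (-1/8, 2⋅√3) × ℝ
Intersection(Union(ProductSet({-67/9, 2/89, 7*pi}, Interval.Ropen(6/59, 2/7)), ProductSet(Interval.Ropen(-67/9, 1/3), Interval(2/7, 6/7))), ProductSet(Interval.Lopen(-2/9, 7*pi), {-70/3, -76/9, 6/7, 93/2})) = ProductSet(Interval.open(-2/9, 1/3), {6/7})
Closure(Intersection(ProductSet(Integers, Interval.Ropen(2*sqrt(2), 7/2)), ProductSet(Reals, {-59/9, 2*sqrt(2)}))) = ProductSet(Integers, {2*sqrt(2)})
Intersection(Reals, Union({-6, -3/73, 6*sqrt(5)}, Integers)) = Union({-3/73, 6*sqrt(5)}, Integers)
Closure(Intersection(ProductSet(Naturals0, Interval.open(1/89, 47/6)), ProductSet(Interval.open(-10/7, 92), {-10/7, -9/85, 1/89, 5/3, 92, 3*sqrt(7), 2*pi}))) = ProductSet(Range(0, 92, 1), {5/3, 2*pi})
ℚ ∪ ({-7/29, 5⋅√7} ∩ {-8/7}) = ℚ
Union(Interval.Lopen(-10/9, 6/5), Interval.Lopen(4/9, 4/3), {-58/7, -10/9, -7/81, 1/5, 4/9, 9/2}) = Union({-58/7, 9/2}, Interval(-10/9, 4/3))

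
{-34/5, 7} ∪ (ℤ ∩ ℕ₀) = {-34/5} ∪ ℕ₀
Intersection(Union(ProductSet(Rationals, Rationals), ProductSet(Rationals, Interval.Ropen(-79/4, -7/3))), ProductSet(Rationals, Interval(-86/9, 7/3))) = ProductSet(Rationals, Union(Intersection(Interval(-86/9, 7/3), Rationals), Interval(-86/9, -7/3)))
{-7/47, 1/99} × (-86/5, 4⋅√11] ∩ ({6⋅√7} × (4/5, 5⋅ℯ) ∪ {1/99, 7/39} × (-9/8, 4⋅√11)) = {1/99} × (-9/8, 4⋅√11)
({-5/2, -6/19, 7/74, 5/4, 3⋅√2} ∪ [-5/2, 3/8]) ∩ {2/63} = {2/63}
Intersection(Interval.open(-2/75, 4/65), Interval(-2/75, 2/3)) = Interval.open(-2/75, 4/65)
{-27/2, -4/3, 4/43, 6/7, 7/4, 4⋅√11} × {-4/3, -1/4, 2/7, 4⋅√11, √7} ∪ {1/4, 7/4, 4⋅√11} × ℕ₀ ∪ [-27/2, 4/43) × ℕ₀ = (([-27/2, 4/43) ∪ {1/4, 7/4, 4⋅√11}) × ℕ₀) ∪ ({-27/2, -4/3, 4/43, 6/7, 7/4, 4⋅√11} × {-4/3, -1/4, 2/7, 4⋅√11, √7})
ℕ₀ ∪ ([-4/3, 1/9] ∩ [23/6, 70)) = ℕ₀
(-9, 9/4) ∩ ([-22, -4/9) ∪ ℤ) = (-9, -4/9) ∪ {-8, -7, …, 2}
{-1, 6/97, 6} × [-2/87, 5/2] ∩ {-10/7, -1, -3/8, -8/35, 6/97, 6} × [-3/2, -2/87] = {-1, 6/97, 6} × {-2/87}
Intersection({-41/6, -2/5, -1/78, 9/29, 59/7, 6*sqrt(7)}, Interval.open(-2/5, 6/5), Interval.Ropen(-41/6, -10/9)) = EmptySet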